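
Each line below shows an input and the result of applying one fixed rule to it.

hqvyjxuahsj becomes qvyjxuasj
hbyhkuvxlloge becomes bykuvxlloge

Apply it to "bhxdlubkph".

bxdlubkp

The pattern: remove every "h".
"bhxdlubkph" → "bxdlubkp".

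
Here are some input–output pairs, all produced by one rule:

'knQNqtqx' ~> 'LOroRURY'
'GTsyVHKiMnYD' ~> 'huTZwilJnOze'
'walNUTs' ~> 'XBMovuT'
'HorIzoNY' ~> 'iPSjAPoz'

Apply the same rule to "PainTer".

The transformation: shift every letter 1 place forward in the alphabet (wrapping around), then flip the case of every letter.
Starting from "PainTer": after the first operation, "QbjoUfs"; after the second, "qBJOuFS".

qBJOuFS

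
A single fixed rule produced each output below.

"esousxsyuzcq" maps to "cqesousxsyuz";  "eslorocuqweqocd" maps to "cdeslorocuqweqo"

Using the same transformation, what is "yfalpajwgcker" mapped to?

The pattern: move the last 2 characters to the front (rotate right by 2).
"yfalpajwgcker" → "eryfalpajwgck".

eryfalpajwgck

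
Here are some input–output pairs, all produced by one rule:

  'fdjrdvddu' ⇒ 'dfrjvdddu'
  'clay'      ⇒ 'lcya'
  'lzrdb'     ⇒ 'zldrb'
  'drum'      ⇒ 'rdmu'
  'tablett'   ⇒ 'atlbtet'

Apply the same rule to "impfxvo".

mifpvxo

What's happening: swap each adjacent pair of characters (1↔2, 3↔4, ...).
"impfxvo" → "mifpvxo".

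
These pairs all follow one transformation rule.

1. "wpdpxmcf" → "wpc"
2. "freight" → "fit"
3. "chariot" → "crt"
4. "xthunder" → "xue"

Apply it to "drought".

In each case the input is transformed by: keep one character in every 3, starting at position 1 (positions 1st, 4th, 7th, ...).
On "drought" that produces "dut".

dut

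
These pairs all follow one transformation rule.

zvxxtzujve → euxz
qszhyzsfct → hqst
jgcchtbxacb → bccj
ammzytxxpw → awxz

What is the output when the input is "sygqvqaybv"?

aqsv

The rule is to keep one character in every 3, starting at position 1 (positions 1st, 4th, 7th, ...), then sort the characters into alphabetical order.
Starting from "sygqvqaybv": after the first operation, "sqav"; after the second, "aqsv".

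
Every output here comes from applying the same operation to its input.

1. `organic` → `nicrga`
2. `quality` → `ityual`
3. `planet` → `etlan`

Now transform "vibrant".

The pattern: delete the first character, then move the first 3 characters to the end (rotate left by 3).
Starting from "vibrant": after the first operation, "ibrant"; after the second, "antibr".
(Check on "organic": → "rganic" → "nicrga" ✓)

antibr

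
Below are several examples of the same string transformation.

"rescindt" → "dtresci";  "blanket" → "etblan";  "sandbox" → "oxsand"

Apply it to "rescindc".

In each case the input is transformed by: move the last 2 characters to the front (rotate right by 2), then delete the last character.
Working it through for "rescindc": intermediate "dcrescin", final "dcresci".

dcresci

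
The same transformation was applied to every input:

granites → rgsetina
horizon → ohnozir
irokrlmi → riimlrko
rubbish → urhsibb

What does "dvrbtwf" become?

vdfwtbr

In each case the input is transformed by: reverse the string, then move the last 2 characters to the front (rotate right by 2).
"dvrbtwf" → "fwtbrvd" → "vdfwtbr".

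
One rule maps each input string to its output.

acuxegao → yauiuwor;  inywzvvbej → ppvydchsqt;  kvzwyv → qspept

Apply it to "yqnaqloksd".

Looking at the pairs, the operation is to shift every letter 6 places backward in the alphabet (wrapping around), then swap the front and back halves of the string.
Applying both steps to "yqnaqloksd": "skhukfiemx", then "fiemxskhuk".

fiemxskhuk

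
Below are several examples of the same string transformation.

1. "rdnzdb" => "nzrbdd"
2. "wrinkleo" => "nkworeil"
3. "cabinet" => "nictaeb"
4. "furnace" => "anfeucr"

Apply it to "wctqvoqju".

ovwucjtqq

The rule is to take characters alternately from the front and the back (1st, last, 2nd, 2nd-last, ...), then move the last 2 characters to the front (rotate right by 2).
Working it through for "wctqvoqju": intermediate "wucjtqqov", final "ovwucjtqq".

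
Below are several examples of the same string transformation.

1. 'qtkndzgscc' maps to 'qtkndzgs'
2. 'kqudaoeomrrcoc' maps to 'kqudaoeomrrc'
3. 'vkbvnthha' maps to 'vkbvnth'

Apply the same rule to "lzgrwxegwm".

lzgrwxeg

The rule is to delete the last 2 characters.
Doing the same to "lzgrwxegwm": "lzgrwxeg".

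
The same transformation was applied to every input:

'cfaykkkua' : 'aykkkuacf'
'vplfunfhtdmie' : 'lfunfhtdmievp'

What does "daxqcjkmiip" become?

The pattern: move the first 2 characters to the end (rotate left by 2).
Doing the same to "daxqcjkmiip": "xqcjkmiipda".

xqcjkmiipda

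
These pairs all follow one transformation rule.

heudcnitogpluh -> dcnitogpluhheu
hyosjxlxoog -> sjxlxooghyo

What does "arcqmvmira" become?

Each output is the input with this applied: move the first 3 characters to the end (rotate left by 3).
On "arcqmvmira" that produces "qmvmiraarc".

qmvmiraarc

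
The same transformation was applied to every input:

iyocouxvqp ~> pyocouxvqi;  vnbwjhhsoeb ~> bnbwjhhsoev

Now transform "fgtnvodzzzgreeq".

Rule — swap the first and last characters.
Doing the same to "fgtnvodzzzgreeq": "qgtnvodzzzgreef".

qgtnvodzzzgreef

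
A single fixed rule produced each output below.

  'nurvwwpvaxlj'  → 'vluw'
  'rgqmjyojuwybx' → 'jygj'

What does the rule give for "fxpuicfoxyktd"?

The transformation: keep one character in every 3, starting at position 2 (positions 2nd, 5th, 8th, ...), then swap the front and back halves of the string.
On "fxpuicfoxyktd": the first step gives "xiok", and the second then gives "okxi".

okxi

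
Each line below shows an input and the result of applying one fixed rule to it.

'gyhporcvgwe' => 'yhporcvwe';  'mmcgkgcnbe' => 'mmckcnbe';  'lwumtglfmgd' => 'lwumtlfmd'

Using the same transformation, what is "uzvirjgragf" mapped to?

uzvirjraf

The pattern: remove every "g".
Doing the same to "uzvirjgragf": "uzvirjraf".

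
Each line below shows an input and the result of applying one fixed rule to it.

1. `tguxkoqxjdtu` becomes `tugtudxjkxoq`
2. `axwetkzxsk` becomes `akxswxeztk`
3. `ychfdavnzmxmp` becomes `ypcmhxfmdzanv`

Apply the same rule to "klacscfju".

kuljafccs

What's happening: take characters alternately from the front and the back (1st, last, 2nd, 2nd-last, ...).
On "klacscfju" that produces "kuljafccs".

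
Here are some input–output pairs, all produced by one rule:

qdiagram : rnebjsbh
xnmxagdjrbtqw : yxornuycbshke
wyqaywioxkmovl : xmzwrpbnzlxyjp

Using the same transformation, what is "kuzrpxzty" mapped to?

The transformation: take characters alternately from the front and the back (1st, last, 2nd, 2nd-last, ...), then shift every letter 1 place forward in the alphabet (wrapping around).
Applying both steps to "kuzrpxzty": "kyutzzrxp", then "lzvuaasyq".

lzvuaasyq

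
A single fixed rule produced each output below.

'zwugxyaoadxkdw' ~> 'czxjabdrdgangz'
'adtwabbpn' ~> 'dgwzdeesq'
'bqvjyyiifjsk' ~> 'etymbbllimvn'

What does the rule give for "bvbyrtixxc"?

eyebuwlaaf

Each output is the input with this applied: shift every letter 3 places forward in the alphabet (wrapping around).
So "bvbyrtixxc" becomes "eyebuwlaaf".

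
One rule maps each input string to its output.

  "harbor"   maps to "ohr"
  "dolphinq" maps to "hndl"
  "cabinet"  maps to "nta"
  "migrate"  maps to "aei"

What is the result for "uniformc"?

omui

What's happening: move the first 3 characters to the end (rotate left by 3), then keep every other character starting from the second (positions 2nd, 4th, 6th, ...).
For "uniformc", step one produces "formcuni"; step two turns that into "omui".
(Check on "dolphinq": → "phinqdol" → "hndl" ✓)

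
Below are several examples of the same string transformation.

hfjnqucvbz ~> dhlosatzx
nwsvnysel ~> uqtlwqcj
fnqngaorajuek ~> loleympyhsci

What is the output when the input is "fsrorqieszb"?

The rule is to delete the first character, then shift every letter 2 places backward in the alphabet (wrapping around).
For "fsrorqieszb", step one produces "srorqieszb"; step two turns that into "qpmpogcqxz".

qpmpogcqxz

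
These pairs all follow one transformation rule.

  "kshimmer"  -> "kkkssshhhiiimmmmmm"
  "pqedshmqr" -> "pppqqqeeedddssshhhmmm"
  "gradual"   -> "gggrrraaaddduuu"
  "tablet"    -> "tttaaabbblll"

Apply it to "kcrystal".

kkkcccrrryyysssttt

Looking at the pairs, the operation is to delete the last 2 characters, then repeat every character 3 times.
On "kcrystal": the first step gives "kcryst", and the second then gives "kkkcccrrryyysssttt".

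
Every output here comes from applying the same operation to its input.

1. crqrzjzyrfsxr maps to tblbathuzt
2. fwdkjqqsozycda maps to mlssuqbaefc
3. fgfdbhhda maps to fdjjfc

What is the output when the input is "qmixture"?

What's happening: shift every letter 2 places forward in the alphabet (wrapping around), then delete the first 3 characters.
Working it through for "qmixture": intermediate "sokzvwtg", final "zvwtg".

zvwtg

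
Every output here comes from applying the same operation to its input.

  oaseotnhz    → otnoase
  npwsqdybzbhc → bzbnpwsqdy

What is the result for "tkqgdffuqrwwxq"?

What's happening: delete the last 2 characters, then move the last 3 characters to the front (rotate right by 3).
"tkqgdffuqrwwxq" → "tkqgdffuqrww" → "rwwtkqgdffuq".

rwwtkqgdffuq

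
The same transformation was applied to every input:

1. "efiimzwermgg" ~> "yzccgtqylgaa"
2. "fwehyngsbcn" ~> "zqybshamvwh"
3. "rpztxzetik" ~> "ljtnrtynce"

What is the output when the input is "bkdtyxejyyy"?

vexnsrydsss

Rule — shift every letter 6 places backward in the alphabet (wrapping around).
"bkdtyxejyyy" → "vexnsrydsss".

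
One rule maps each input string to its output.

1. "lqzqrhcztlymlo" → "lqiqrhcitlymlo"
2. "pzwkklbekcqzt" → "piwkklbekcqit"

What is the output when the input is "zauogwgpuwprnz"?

iauogwgpuwprni

Rule — replace every "z" with "i".
"zauogwgpuwprnz" → "iauogwgpuwprni".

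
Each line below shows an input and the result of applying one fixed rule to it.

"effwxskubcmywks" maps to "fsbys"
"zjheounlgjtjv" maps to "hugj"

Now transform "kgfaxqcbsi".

fqs

Rule — keep one character in every 3, starting at position 3 (positions 3rd, 6th, 9th, ...).
So "kgfaxqcbsi" becomes "fqs".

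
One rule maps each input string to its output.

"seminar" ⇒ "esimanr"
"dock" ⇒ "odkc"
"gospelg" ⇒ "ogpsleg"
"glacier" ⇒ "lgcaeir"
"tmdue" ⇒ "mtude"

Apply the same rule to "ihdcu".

hicdu

In each case the input is transformed by: swap each adjacent pair of characters (1↔2, 3↔4, ...).
"ihdcu" → "hicdu".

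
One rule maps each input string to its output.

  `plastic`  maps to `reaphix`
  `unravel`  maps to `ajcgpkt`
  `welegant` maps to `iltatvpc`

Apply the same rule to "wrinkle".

tlgxcza

Each output is the input with this applied: move the last character to the front, then shift every letter 11 places backward in the alphabet (wrapping around).
"wrinkle" → "tlgxcza".
(Check on "unravel": → "lunrave" → "ajcgpkt" ✓)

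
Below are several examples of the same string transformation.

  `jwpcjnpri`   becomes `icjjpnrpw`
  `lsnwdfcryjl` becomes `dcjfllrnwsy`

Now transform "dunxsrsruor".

The rule is to sort the characters into alphabetical order, then swap each adjacent pair of characters (1↔2, 3↔4, ...).
Applying both steps to "dunxsrsruor": "dnorrrssuux", then "ndrorrssuux".
(Check on "lsnwdfcryjl": → "cdfjllnrswy" → "dcjfllrnwsy" ✓)

ndrorrssuux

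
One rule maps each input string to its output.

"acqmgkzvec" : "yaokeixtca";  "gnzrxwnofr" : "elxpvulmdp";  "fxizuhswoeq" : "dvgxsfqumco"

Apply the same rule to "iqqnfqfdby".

What's happening: shift every letter 2 places backward in the alphabet (wrapping around).
Doing the same to "iqqnfqfdby": "gooldodbzw".

gooldodbzw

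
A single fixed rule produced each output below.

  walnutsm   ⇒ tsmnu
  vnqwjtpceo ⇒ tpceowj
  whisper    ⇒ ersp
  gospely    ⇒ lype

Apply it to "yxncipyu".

pyuci

What's happening: delete the first 3 characters, then move the first 2 characters to the end (rotate left by 2).
On "yxncipyu" that produces "pyuci".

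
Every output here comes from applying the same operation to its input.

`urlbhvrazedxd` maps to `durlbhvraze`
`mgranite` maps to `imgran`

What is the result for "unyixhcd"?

hunyix

The pattern: delete the last 2 characters, then move the last character to the front.
"unyixhcd" → "unyixh" → "hunyix".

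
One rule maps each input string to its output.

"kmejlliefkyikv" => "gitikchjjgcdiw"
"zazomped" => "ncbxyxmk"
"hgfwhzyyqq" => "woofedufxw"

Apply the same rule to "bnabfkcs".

iaqzlyzd

Looking at the pairs, the operation is to move the last 3 characters to the front (rotate right by 3), then shift every letter 2 places backward in the alphabet (wrapping around).
"bnabfkcs" → "iaqzlyzd".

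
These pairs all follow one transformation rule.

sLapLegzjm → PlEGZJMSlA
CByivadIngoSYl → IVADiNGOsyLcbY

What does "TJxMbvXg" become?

mBVxGtjX

Each output is the input with this applied: flip the case of every letter, then move the first 3 characters to the end (rotate left by 3).
Applying that to "TJxMbvXg" gives "mBVxGtjX".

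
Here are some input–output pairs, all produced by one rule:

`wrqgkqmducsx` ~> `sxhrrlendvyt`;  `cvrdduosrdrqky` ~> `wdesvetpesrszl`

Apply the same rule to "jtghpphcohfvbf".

Rule — shift every letter 1 place forward in the alphabet (wrapping around), then swap each adjacent pair of characters (1↔2, 3↔4, ...).
For "jtghpphcohfvbf", step one produces "kuhiqqidpigwcg"; step two turns that into "ukihqqdiipwggc".

ukihqqdiipwggc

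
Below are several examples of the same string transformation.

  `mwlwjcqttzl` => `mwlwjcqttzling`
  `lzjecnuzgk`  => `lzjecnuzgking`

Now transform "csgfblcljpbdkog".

Rule — append "ing".
On "csgfblcljpbdkog" that produces "csgfblcljpbdkoging".

csgfblcljpbdkoging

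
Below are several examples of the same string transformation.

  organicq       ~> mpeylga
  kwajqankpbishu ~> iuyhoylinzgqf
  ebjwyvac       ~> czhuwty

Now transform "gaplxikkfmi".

In each case the input is transformed by: delete the last character, then shift every letter 2 places backward in the alphabet (wrapping around).
For "gaplxikkfmi", step one produces "gaplxikkfm"; step two turns that into "eynjvgiidk".

eynjvgiidk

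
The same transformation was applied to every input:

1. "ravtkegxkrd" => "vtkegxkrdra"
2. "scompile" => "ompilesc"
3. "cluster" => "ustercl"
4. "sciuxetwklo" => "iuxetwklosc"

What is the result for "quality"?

alityqu

The pattern: move the first 2 characters to the end (rotate left by 2).
Applying that to "quality" gives "alityqu".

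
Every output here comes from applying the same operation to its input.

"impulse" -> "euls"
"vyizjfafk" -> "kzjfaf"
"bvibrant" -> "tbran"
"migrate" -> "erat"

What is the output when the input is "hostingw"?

Rule — delete the first 3 characters, then move the last character to the front.
Starting from "hostingw": after the first operation, "tingw"; after the second, "wting".

wting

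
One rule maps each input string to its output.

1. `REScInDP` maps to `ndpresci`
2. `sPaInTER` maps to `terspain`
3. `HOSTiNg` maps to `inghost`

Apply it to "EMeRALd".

The rule is to move the last 3 characters to the front (rotate right by 3), then convert every letter to lowercase.
On "EMeRALd": the first step gives "ALdEMeR", and the second then gives "aldemer".

aldemer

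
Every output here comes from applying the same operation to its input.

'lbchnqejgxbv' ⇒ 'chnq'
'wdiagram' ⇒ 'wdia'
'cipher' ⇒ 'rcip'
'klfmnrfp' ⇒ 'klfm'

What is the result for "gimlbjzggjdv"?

The rule is to swap the front and back halves of the string, then keep only the last 4 characters.
Working it through for "gimlbjzggjdv": intermediate "zggjdvgimlbj", final "mlbj".

mlbj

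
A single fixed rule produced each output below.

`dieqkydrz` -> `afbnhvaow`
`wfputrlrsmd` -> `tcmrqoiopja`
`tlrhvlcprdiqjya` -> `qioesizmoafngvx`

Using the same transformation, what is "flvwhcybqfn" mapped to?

The pattern: shift every letter 3 places backward in the alphabet (wrapping around).
"flvwhcybqfn" → "cistezvynck".

cistezvynck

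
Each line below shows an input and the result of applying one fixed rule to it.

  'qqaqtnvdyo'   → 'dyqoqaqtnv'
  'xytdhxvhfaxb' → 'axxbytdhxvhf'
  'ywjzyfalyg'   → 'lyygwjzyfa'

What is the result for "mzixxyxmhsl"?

hsmlzixxyxm

In each case the input is transformed by: swap the first and last characters, then move the last 3 characters to the front (rotate right by 3).
"mzixxyxmhsl" → "lzixxyxmhsm" → "hsmlzixxyxm".
(Check on "qqaqtnvdyo": → "oqaqtnvdyq" → "dyqoqaqtnv" ✓)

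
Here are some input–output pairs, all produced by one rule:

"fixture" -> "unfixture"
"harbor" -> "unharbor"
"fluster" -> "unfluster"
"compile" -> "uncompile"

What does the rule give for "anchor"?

What's happening: prepend "un".
Applying that to "anchor" gives "unanchor".

unanchor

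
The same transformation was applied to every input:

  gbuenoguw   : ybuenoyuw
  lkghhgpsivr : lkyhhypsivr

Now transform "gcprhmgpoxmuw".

ycprhmypoxmuw

The rule is to replace every "g" with "y".
"gcprhmgpoxmuw" → "ycprhmypoxmuw".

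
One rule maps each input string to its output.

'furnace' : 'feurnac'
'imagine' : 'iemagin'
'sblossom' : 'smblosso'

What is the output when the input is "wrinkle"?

What's happening: swap the first and last characters, then move the last character to the front.
Starting from "wrinkle": after the first operation, "erinklw"; after the second, "werinkl".

werinkl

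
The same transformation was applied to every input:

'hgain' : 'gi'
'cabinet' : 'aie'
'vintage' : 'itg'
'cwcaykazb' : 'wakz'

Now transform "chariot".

hro

The pattern: keep every other character starting from the second (positions 2nd, 4th, 6th, ...).
Doing the same to "chariot": "hro".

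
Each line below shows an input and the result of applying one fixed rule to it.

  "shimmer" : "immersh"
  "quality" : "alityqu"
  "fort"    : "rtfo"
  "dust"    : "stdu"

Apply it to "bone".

nebo

Each output is the input with this applied: move the first 2 characters to the end (rotate left by 2).
For "bone" the result is "nebo".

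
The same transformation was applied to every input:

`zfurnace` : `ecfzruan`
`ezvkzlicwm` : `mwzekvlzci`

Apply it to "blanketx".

The rule is to move the last 2 characters to the front (rotate right by 2), then swap each adjacent pair of characters (1↔2, 3↔4, ...).
On "blanketx": the first step gives "txblanke", and the second then gives "xtlbnaek".
(Check on "ezvkzlicwm": → "wmezvkzlic" → "mwzekvlzci" ✓)

xtlbnaek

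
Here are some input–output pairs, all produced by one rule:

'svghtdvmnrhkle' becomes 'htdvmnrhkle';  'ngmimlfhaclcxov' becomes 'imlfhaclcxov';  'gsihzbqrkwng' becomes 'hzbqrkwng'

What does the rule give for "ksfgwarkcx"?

gwarkcx

The transformation: delete the first 3 characters.
On "ksfgwarkcx" that produces "gwarkcx".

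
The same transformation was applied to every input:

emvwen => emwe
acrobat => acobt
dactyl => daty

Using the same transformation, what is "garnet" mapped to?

Each output is the input with this applied: double every character, then keep one character in every 3, starting at position 1 (positions 1st, 4th, 7th, ...).
On "garnet": the first step gives "ggaarrnneett", and the second then gives "gane".

gane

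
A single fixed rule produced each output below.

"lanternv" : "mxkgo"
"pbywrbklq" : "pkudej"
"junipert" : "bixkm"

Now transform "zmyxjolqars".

Rule — delete the first 3 characters, then shift every letter 7 places backward in the alphabet (wrapping around).
Working it through for "zmyxjolqars": intermediate "xjolqars", final "qchejtkl".
(Check on "lanternv": → "ternv" → "mxkgo" ✓)

qchejtkl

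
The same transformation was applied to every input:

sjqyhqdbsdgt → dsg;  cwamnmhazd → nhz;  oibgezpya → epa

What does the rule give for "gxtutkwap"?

twp

Each output is the input with this applied: keep every other character starting from the first (positions 1st, 3rd, 5th, ...), then keep only the last 3 characters.
Working it through for "gxtutkwap": intermediate "gttwp", final "twp".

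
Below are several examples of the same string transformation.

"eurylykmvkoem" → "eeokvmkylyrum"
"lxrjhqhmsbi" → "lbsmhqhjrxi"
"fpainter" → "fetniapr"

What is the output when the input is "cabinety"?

The transformation: swap the first and last characters, then reverse the string.
Starting from "cabinety": after the first operation, "yabinetc"; after the second, "ctenibay".

ctenibay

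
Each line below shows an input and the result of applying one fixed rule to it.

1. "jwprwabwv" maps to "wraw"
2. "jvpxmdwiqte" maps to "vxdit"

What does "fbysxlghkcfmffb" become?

bslhcmf

The rule is to keep every other character starting from the second (positions 2nd, 4th, 6th, ...).
Applying that to "fbysxlghkcfmffb" gives "bslhcmf".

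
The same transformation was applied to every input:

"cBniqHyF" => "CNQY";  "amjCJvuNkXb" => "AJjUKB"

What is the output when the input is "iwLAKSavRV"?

Each output is the input with this applied: flip the case of every letter, then keep every other character starting from the first (positions 1st, 3rd, 5th, ...).
On "iwLAKSavRV": the first step gives "IWlaksAVrv", and the second then gives "IlkAr".

IlkAr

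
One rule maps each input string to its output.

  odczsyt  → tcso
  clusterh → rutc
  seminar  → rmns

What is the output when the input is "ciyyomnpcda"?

ayoncc

What's happening: keep every other character starting from the first (positions 1st, 3rd, 5th, ...), then swap the first and last characters.
Doing the same to "ciyyomnpcda": "ayoncc".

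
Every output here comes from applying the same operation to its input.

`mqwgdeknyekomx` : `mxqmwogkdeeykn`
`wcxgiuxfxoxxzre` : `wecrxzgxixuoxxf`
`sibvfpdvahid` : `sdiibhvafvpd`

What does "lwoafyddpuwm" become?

Looking at the pairs, the operation is to take characters alternately from the front and the back (1st, last, 2nd, 2nd-last, ...).
So "lwoafyddpuwm" becomes "lmwwouapfdyd".

lmwwouapfdyd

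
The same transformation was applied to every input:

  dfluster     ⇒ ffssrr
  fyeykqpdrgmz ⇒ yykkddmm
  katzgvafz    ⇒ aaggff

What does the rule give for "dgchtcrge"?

The rule is to keep one character in every 3, starting at position 2 (positions 2nd, 5th, 8th, ...), then double every character.
Working it through for "dgchtcrge": intermediate "gtg", final "ggttgg".
(Check on "katzgvafz": → "agf" → "aaggff" ✓)

ggttgg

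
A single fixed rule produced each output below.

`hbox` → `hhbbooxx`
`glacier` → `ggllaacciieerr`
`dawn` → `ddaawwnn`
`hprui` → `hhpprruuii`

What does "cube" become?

The transformation: double every character.
Applying that to "cube" gives "ccuubbee".

ccuubbee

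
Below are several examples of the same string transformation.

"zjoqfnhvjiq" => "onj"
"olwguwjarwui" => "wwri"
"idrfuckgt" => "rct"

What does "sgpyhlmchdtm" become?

plhm

Each output is the input with this applied: keep one character in every 3, starting at position 3 (positions 3rd, 6th, 9th, ...).
So "sgpyhlmchdtm" becomes "plhm".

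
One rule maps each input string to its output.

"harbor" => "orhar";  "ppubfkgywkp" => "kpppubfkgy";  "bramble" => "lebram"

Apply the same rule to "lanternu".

nulante

The rule is to move the last 3 characters to the front (rotate right by 3), then delete the first character.
Applying both steps to "lanternu": "rnulante", then "nulante".
(Check on "harbor": → "borhar" → "orhar" ✓)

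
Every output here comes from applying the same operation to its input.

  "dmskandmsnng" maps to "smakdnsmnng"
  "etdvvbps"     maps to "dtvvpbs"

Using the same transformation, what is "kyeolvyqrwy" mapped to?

eyloyvrqyw

The rule is to delete the first character, then swap each adjacent pair of characters (1↔2, 3↔4, ...).
For "kyeolvyqrwy", step one produces "yeolvyqrwy"; step two turns that into "eyloyvrqyw".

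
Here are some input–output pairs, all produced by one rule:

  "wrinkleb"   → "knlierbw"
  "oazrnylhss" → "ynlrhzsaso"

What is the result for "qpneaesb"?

aeenspbq

What's happening: take characters alternately from the front and the back (1st, last, 2nd, 2nd-last, ...), then reverse the string.
Applying both steps to "qpneaesb": "qbpsneea", then "aeenspbq".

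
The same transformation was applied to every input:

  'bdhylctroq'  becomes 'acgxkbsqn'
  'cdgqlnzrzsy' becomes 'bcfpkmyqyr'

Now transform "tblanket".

The transformation: shift every letter 1 place backward in the alphabet (wrapping around), then delete the last character.
"tblanket" → "sakzmjds" → "sakzmjd".

sakzmjd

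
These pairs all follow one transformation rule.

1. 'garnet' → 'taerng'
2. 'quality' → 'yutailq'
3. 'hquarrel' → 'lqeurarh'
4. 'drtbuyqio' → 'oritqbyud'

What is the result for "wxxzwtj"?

jxtxwzw

What's happening: take characters alternately from the front and the back (1st, last, 2nd, 2nd-last, ...), then move the first character to the end.
Starting from "wxxzwtj": after the first operation, "wjxtxwz"; after the second, "jxtxwzw".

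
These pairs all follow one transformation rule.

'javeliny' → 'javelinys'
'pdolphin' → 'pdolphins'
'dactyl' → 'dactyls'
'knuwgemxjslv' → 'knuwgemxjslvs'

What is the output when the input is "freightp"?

The pattern: append "s".
On "freightp" that produces "freightps".

freightps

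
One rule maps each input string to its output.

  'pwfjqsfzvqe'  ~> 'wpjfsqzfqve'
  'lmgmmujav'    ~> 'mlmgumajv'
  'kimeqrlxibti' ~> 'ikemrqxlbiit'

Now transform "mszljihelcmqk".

In each case the input is transformed by: swap each adjacent pair of characters (1↔2, 3↔4, ...).
"mszljihelcmqk" → "smlzijehclqmk".

smlzijehclqmk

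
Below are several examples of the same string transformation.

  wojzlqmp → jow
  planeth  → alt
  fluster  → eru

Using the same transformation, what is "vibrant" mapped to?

The pattern: sort the characters into alphabetical order, then keep one character in every 3, starting at position 1 (positions 1st, 4th, 7th, ...).
On "vibrant": the first step gives "abinrtv", and the second then gives "anv".

anv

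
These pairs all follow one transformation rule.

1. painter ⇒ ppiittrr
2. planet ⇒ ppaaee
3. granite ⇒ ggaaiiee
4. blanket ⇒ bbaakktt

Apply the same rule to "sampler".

The pattern: keep every other character starting from the first (positions 1st, 3rd, 5th, ...), then double every character.
On "sampler": the first step gives "smlr", and the second then gives "ssmmllrr".
(Check on "planet": → "pae" → "ppaaee" ✓)

ssmmllrr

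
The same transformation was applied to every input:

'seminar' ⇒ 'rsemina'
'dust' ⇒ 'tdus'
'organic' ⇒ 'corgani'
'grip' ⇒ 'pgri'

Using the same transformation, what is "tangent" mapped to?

Each output is the input with this applied: move the last character to the front.
Applying that to "tangent" gives "ttangen".

ttangen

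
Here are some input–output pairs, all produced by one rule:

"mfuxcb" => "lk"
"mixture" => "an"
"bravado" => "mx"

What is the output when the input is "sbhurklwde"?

Looking at the pairs, the operation is to shift every letter 9 places forward in the alphabet (wrapping around), then keep only the last 2 characters.
"sbhurklwde" → "mn".
(Check on "bravado": → "kajejmx" → "mx" ✓)

mn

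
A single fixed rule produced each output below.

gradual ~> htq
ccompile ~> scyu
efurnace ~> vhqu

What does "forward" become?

The pattern: shift every letter 10 places backward in the alphabet (wrapping around), then keep every other character starting from the second (positions 2nd, 4th, 6th, ...).
On "forward": the first step gives "vehmqht", and the second then gives "emh".
(Check on "efurnace": → "uvkhdqsu" → "vhqu" ✓)

emh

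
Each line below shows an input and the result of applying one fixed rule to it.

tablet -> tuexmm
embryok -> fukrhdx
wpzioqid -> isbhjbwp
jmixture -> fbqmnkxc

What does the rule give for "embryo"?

What's happening: shift every letter 7 places backward in the alphabet (wrapping around), then move the first character to the end.
Doing the same to "embryo": "fukrhx".

fukrhx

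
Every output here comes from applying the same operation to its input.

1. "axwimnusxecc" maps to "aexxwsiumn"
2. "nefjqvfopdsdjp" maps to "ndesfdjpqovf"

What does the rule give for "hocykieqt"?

heoicky

Rule — delete the last 2 characters, then take characters alternately from the front and the back (1st, last, 2nd, 2nd-last, ...).
On "hocykieqt": the first step gives "hocykie", and the second then gives "heoicky".
(Check on "axwimnusxecc": → "axwimnusxe" → "aexxwsiumn" ✓)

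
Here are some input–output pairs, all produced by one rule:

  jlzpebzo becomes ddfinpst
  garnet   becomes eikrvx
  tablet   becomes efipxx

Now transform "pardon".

Looking at the pairs, the operation is to shift every letter 4 places forward in the alphabet (wrapping around), then sort the characters into alphabetical order.
"pardon" → "ehrstv".

ehrstv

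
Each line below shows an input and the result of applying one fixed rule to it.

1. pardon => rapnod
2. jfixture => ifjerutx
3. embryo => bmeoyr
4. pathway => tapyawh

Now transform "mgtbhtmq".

The transformation: move the first 3 characters to the end (rotate left by 3), then reverse the string.
Working it through for "mgtbhtmq": intermediate "bhtmqmgt", final "tgmqmthb".
(Check on "embryo": → "ryoemb" → "bmeoyr" ✓)

tgmqmthb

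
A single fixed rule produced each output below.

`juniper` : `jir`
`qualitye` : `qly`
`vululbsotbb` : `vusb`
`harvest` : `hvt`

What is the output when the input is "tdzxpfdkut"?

txdt

In each case the input is transformed by: keep one character in every 3, starting at position 1 (positions 1st, 4th, 7th, ...).
Applying that to "tdzxpfdkut" gives "txdt".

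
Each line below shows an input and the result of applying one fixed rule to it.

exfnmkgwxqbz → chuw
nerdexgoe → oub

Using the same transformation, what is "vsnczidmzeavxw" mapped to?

kfws

Each output is the input with this applied: keep one character in every 3, starting at position 3 (positions 3rd, 6th, 9th, ...), then shift every letter 3 places backward in the alphabet (wrapping around).
"vsnczidmzeavxw" → "nizv" → "kfws".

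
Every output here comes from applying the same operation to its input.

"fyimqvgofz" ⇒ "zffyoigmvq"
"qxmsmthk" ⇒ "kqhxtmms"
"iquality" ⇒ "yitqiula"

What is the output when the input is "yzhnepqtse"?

Each output is the input with this applied: take characters alternately from the front and the back (1st, last, 2nd, 2nd-last, ...), then swap each adjacent pair of characters (1↔2, 3↔4, ...).
"yzhnepqtse" → "yezshtnqep" → "eyszthqnpe".

eyszthqnpe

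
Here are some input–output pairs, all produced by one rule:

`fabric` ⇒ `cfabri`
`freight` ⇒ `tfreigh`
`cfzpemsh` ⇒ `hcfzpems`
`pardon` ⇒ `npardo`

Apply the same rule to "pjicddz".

The rule is to move the last character to the front.
Doing the same to "pjicddz": "zpjicdd".

zpjicdd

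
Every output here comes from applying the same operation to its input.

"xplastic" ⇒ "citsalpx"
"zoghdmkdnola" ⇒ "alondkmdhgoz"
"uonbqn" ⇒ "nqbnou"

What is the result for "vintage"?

egatniv

Rule — reverse the string.
For "vintage" the result is "egatniv".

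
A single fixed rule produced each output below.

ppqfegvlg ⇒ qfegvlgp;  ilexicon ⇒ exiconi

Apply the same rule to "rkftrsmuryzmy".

In each case the input is transformed by: move the first 2 characters to the end (rotate left by 2), then delete the last character.
For "rkftrsmuryzmy", step one produces "ftrsmuryzmyrk"; step two turns that into "ftrsmuryzmyr".

ftrsmuryzmyr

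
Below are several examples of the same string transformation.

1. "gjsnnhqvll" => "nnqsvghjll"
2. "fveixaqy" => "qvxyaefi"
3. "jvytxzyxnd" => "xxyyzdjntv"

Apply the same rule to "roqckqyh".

What's happening: sort the characters into alphabetical order, then swap the front and back halves of the string.
"roqckqyh" → "chkoqqry" → "qqrychko".
(Check on "fveixaqy": → "aefiqvxy" → "qvxyaefi" ✓)

qqrychko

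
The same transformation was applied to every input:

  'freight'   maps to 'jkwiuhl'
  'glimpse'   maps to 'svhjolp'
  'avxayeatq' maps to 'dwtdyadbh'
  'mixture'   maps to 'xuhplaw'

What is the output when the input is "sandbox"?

What's happening: move the last 3 characters to the front (rotate right by 3), then shift every letter 3 places forward in the alphabet (wrapping around).
So "sandbox" becomes "eravdqg".

eravdqg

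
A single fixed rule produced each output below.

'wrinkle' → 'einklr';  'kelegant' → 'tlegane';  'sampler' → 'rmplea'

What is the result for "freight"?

teighr

The pattern: delete the first character, then swap the first and last characters.
"freight" → "reight" → "teighr".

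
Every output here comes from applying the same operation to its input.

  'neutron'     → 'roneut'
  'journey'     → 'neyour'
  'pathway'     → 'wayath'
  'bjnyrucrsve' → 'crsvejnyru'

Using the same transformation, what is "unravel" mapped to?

Rule — delete the first character, then swap the front and back halves of the string.
Starting from "unravel": after the first operation, "nravel"; after the second, "velnra".

velnra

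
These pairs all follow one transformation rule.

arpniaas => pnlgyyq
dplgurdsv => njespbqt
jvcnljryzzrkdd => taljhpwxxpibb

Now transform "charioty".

fypgmrw

The transformation: delete the first character, then shift every letter 2 places backward in the alphabet (wrapping around).
For "charioty", step one produces "harioty"; step two turns that into "fypgmrw".
(Check on "arpniaas": → "rpniaas" → "pnlgyyq" ✓)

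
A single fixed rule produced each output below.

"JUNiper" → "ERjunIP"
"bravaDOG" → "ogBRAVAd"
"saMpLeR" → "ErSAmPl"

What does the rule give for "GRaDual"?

ALgrAdU

The pattern: flip the case of every letter, then move the last 2 characters to the front (rotate right by 2).
On "GRaDual": the first step gives "grAdUAL", and the second then gives "ALgrAdU".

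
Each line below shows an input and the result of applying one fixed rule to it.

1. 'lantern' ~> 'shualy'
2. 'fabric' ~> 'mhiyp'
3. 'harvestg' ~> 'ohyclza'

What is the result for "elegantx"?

lslnhua

In each case the input is transformed by: shift every letter 7 places forward in the alphabet (wrapping around), then delete the last character.
Starting from "elegantx": after the first operation, "lslnhuae"; after the second, "lslnhua".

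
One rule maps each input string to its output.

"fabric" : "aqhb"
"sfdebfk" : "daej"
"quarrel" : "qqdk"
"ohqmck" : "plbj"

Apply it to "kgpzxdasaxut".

The rule is to shift every letter 1 place backward in the alphabet (wrapping around), then keep only the last 4 characters.
"kgpzxdasaxut" → "zwts".

zwts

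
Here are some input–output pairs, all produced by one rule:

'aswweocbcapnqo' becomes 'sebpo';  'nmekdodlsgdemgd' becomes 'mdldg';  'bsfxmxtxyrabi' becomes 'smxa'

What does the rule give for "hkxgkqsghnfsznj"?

In each case the input is transformed by: keep one character in every 3, starting at position 2 (positions 2nd, 5th, 8th, ...).
Applying that to "hkxgkqsghnfsznj" gives "kkgfn".

kkgfn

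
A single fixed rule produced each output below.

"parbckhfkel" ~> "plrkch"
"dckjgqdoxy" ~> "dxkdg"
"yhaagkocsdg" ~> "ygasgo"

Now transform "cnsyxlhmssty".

Rule — keep every other character starting from the first (positions 1st, 3rd, 5th, ...), then take characters alternately from the front and the back (1st, last, 2nd, 2nd-last, ...).
"cnsyxlhmssty" → "csxhst" → "ctssxh".
(Check on "yhaagkocsdg": → "yagosg" → "ygasgo" ✓)

ctssxh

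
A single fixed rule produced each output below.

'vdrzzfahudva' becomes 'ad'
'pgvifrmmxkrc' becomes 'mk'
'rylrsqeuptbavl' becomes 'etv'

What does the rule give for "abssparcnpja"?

The pattern: keep one character in every 3, starting at position 1 (positions 1st, 4th, 7th, ...), then delete the first 2 characters.
So "abssparcnpja" becomes "rp".

rp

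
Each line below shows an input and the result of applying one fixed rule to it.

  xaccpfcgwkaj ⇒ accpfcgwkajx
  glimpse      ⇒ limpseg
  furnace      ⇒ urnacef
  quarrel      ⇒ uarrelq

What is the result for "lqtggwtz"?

qtggwtzl

The transformation: move the first character to the end.
So "lqtggwtz" becomes "qtggwtzl".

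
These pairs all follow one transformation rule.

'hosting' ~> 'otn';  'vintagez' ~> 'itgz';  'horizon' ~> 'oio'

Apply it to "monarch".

oac

What's happening: keep every other character starting from the second (positions 2nd, 4th, 6th, ...).
So "monarch" becomes "oac".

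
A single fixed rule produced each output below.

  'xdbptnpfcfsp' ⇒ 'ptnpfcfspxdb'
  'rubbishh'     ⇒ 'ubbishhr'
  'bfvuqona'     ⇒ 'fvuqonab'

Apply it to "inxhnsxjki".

xhnsxjkiin

What's happening: swap the front and back halves of the string, then move the last 3 characters to the front (rotate right by 3).
Working it through for "inxhnsxjki": intermediate "sxjkiinxhn", final "xhnsxjkiin".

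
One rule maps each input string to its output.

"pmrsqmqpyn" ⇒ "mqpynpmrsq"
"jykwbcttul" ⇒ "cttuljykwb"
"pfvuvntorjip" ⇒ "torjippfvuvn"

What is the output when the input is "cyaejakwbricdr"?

Looking at the pairs, the operation is to swap the front and back halves of the string.
Doing the same to "cyaejakwbricdr": "wbricdrcyaejak".

wbricdrcyaejak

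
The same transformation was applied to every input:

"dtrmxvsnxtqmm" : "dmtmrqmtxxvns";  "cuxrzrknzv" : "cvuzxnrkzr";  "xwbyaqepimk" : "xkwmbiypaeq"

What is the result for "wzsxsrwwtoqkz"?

Rule — take characters alternately from the front and the back (1st, last, 2nd, 2nd-last, ...).
So "wzsxsrwwtoqkz" becomes "wzzksqxostrww".

wzzksqxostrww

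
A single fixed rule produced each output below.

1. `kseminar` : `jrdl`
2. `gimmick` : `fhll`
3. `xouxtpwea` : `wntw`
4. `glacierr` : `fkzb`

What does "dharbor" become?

cgzq

Each output is the input with this applied: shift every letter 1 place backward in the alphabet (wrapping around), then keep only the first 4 characters.
"dharbor" → "cgzqanq" → "cgzq".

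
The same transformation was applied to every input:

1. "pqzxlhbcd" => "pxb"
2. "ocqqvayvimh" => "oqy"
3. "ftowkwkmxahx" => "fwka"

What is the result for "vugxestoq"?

The transformation: delete the last 2 characters, then keep one character in every 3, starting at position 1 (positions 1st, 4th, 7th, ...).
Working it through for "vugxestoq": intermediate "vugxest", final "vxt".

vxt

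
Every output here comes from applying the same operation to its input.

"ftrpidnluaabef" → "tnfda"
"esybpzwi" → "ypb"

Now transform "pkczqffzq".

The pattern: sort the characters into reverse alphabetical order, then keep one character in every 3, starting at position 2 (positions 2nd, 5th, 8th, ...).
Starting from "pkczqffzq": after the first operation, "zzqqpkffc"; after the second, "zpf".

zpf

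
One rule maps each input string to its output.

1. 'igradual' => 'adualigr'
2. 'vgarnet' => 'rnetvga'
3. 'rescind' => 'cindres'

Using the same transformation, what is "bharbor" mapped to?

In each case the input is transformed by: move the first 3 characters to the end (rotate left by 3).
So "bharbor" becomes "rborbha".

rborbha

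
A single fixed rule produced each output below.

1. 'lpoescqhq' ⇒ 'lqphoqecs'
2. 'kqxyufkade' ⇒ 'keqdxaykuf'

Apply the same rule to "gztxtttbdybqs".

gszqtbxytdtbt

The pattern: take characters alternately from the front and the back (1st, last, 2nd, 2nd-last, ...).
Doing the same to "gztxtttbdybqs": "gszqtbxytdtbt".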